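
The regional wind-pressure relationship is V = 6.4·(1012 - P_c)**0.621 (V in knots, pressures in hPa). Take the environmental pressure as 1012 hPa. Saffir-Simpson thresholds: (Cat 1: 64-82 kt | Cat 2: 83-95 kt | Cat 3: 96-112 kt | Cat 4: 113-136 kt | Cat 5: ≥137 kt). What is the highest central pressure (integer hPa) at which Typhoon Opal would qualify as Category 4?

910 hPa

Category 4 begins at V = 113 kt.
Required ΔP = (113/6.4)^(1/0.621) = 17.656^1.610 ≈ 101.83 hPa.
P_c ≤ 1012 − 101.83 = 910.17, so the highest integer P_c is 910 hPa.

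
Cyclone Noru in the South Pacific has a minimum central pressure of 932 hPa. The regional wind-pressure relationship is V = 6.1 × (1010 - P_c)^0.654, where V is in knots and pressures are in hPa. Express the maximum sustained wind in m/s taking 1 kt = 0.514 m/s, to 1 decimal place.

54.2 m/s

ΔP = 1010 − 932 = 78 hPa.
V ≈ 6.1 × 78^0.654 = 6.1 × 17.275 ≈ 105.380 kt.
105.380 × 0.514 ≈ 54.17 m/s → 54.2 m/s.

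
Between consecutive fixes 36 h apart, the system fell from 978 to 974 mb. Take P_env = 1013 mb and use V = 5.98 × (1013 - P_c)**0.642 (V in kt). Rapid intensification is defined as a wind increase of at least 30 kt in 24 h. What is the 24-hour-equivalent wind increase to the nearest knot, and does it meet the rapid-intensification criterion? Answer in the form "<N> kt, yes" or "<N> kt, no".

3 kt, no

V₁: ΔP = 35, V ≈ 5.98 × 35^0.642 ≈ 58.61 kt.
V₂: ΔP = 39, V ≈ 5.98 × 39^0.642 ≈ 62.83 kt.
ΔV over 36 h = 4.22 kt → 24 h equivalent = 4.22 × 24/36 ≈ 2.81 kt.
3 kt < 30 kt ⇒ not rapid intensification.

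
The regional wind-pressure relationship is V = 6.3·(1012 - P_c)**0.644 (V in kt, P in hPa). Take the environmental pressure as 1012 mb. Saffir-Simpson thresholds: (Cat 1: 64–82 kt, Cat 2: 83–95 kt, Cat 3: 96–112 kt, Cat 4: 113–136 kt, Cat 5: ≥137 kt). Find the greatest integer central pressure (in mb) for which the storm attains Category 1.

Category 1 begins at V = 64 kt.
Required ΔP = (64/6.3)^(1/0.644) = 10.159^1.553 ≈ 36.59 mb.
P_c ≤ 1012 − 36.59 = 975.41, so the highest integer P_c is 975 mb.

975 mb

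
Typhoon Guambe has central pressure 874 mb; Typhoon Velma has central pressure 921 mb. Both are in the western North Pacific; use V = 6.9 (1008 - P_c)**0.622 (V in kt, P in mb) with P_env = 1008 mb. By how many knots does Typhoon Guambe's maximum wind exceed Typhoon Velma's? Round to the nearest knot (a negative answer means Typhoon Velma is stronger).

34 kt

Typhoon Guambe: ΔP = 134; V ≈ 6.9 × 134^0.622 ≈ 145.18 kt.
Typhoon Velma: ΔP = 87; V ≈ 6.9 × 87^0.622 ≈ 110.98 kt.
Difference ≈ 145.18 − 110.98 = 34.20 → 34 kt.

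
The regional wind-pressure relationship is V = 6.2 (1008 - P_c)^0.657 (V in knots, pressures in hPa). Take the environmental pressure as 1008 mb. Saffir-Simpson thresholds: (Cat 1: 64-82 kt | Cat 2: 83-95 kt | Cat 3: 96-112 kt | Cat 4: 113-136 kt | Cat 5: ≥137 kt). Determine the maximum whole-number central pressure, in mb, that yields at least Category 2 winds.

956 mb

Category 2 begins at V = 83 kt.
Required ΔP = (83/6.2)^(1/0.657) = 13.387^1.522 ≈ 51.87 mb.
P_c ≤ 1008 − 51.87 = 956.13, so the highest integer P_c is 956 mb.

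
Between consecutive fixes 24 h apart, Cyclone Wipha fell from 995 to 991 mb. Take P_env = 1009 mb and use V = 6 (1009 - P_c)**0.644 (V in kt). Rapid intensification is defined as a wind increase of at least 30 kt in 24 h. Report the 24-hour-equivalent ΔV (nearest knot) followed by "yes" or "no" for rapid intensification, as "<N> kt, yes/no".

6 kt, no

V₁: ΔP = 14, V ≈ 6 × 14^0.644 ≈ 32.83 kt.
V₂: ΔP = 18, V ≈ 6 × 18^0.644 ≈ 38.60 kt.
ΔV over 24 h = 5.77 kt → 24 h equivalent = 5.77 × 24/24 ≈ 5.77 kt.
6 kt < 30 kt ⇒ not rapid intensification.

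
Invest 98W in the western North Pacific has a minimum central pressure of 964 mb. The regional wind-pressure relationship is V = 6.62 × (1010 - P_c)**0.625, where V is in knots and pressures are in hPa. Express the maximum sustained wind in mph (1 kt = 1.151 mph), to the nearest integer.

ΔP = 1010 − 964 = 46 mb.
V ≈ 6.62 × 46^0.625 = 6.62 × 10.945 ≈ 72.457 kt.
72.457 × 1.151 ≈ 83.40 mph → 83 mph.

83 mph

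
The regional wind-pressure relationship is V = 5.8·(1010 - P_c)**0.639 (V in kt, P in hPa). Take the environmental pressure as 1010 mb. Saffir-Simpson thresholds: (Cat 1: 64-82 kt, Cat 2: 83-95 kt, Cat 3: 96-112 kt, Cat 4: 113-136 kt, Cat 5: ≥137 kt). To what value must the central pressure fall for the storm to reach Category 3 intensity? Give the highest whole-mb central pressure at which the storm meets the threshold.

929 mb

Category 3 begins at V = 96 kt.
Required ΔP = (96/5.8)^(1/0.639) = 16.552^1.565 ≈ 80.80 mb.
P_c ≤ 1010 − 80.80 = 929.20, so the highest integer P_c is 929 mb.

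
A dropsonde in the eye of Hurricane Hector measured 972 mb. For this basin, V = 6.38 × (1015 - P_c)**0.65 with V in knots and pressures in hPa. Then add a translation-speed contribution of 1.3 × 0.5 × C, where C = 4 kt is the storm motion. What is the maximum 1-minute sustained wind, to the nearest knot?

76 kt

ΔP = 1015 − 972 = 43 mb.
43^0.65 ≈ 11.528.
V ≈ 6.38 × 11.528 ≈ 73.5 kt.
Translation term: 1.3 × 0.5 × 4 = 2.6 kt.
Corrected V ≈ 76.1 kt → 76 kt.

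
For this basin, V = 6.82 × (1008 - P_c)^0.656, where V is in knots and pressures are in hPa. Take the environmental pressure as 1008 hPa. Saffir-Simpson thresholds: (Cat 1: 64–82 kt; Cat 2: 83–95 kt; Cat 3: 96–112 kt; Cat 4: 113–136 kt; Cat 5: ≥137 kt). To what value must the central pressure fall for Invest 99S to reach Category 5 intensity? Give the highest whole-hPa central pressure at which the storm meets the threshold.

911 hPa

Category 5 begins at V = 137 kt.
Required ΔP = (137/6.82)^(1/0.656) = 20.088^1.524 ≈ 96.87 hPa.
P_c ≤ 1008 − 96.87 = 911.13, so the highest integer P_c is 911 hPa.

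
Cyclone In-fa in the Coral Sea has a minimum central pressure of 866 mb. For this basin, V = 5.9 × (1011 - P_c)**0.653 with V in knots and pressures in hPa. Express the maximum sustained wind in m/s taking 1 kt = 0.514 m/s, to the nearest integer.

ΔP = 1011 − 866 = 145 mb.
V ≈ 5.9 × 145^0.653 = 5.9 × 25.785 ≈ 152.134 kt.
152.134 × 0.514 ≈ 78.20 m/s → 78 m/s.

78 m/s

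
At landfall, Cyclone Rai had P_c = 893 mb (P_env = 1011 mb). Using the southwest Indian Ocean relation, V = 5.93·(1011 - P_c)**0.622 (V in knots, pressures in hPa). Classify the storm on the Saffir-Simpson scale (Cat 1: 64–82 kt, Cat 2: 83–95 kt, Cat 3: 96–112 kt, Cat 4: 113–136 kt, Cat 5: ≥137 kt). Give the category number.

ΔP = 1011 − 893 = 118 mb.
V ≈ 5.93 × 118^0.622 = 5.93 × 19.44 ≈ 115 kt.
115 kt falls in the Category 4 band.

4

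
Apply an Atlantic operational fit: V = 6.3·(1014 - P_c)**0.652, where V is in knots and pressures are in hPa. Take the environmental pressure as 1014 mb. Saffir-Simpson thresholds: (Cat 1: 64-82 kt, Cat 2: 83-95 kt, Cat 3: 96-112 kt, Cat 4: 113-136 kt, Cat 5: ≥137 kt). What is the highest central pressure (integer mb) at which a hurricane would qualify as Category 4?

Category 4 begins at V = 113 kt.
Required ΔP = (113/6.3)^(1/0.652) = 17.937^1.534 ≈ 83.74 mb.
P_c ≤ 1014 − 83.74 = 930.26, so the highest integer P_c is 930 mb.

930 mb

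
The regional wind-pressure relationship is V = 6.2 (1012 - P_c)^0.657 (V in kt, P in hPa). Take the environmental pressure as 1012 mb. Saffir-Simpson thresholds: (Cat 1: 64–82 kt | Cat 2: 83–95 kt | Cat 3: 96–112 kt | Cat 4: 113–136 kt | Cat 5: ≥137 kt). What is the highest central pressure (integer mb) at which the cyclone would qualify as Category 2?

960 mb

Category 2 begins at V = 83 kt.
Required ΔP = (83/6.2)^(1/0.657) = 13.387^1.522 ≈ 51.87 mb.
P_c ≤ 1012 − 51.87 = 960.13, so the highest integer P_c is 960 mb.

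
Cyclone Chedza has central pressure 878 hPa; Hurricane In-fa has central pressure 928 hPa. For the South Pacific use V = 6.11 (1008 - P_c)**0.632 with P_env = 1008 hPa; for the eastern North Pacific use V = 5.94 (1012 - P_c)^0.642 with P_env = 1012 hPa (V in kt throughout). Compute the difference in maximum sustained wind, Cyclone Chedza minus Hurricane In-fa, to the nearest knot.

Cyclone Chedza: ΔP = 130; V ≈ 6.11 × 130^0.632 ≈ 132.45 kt.
Hurricane In-fa: ΔP = 84; V ≈ 5.94 × 84^0.642 ≈ 102.13 kt.
Difference ≈ 132.45 − 102.13 = 30.32 → 30 kt.

30 kt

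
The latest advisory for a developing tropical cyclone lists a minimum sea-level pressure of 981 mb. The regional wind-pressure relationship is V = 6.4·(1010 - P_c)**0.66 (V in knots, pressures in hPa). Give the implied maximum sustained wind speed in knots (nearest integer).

59 kt

ΔP = 1010 − 981 = 29 mb.
29^0.66 ≈ 9.230.
V ≈ 6.4 × 9.230 ≈ 59.1 kt.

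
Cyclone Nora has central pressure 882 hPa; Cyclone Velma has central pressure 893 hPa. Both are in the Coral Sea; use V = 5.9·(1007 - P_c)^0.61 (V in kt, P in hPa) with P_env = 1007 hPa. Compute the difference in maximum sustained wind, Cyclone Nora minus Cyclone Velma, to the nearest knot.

Cyclone Nora: ΔP = 125; V ≈ 5.9 × 125^0.61 ≈ 112.19 kt.
Cyclone Velma: ΔP = 114; V ≈ 5.9 × 114^0.61 ≈ 106.06 kt.
Difference ≈ 112.19 − 106.06 = 6.13 → 6 kt.

6 kt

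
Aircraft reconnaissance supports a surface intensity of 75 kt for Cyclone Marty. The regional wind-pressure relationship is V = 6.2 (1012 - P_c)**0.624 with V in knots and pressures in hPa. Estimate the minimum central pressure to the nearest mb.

ΔP = (V / 6.2)^(1/0.624) = (75/6.2)^1.603.
75/6.2 = 12.097; 12.097^1.603 ≈ 54.33 mb.
P_c = 1012 − 54.33 = 957.67 ≈ 958 mb.

958 mb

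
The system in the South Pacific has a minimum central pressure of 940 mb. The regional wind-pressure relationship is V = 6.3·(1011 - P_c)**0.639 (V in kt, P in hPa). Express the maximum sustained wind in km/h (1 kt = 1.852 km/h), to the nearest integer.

ΔP = 1011 − 940 = 71 mb.
V ≈ 6.3 × 71^0.639 = 6.3 × 15.239 ≈ 96.005 kt.
96.005 × 1.852 ≈ 177.80 km/h → 178 km/h.

178 km/h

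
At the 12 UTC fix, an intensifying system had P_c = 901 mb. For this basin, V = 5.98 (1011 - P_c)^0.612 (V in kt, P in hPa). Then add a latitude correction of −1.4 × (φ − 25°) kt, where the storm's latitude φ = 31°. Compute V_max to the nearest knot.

98 kt

ΔP = 1011 − 901 = 110 mb.
110^0.612 ≈ 17.755.
V ≈ 5.98 × 17.755 ≈ 106.2 kt.
Latitude correction: −1.4 × (31 − 25) = -8.4 kt.
Corrected V ≈ 97.8 kt → 98 kt.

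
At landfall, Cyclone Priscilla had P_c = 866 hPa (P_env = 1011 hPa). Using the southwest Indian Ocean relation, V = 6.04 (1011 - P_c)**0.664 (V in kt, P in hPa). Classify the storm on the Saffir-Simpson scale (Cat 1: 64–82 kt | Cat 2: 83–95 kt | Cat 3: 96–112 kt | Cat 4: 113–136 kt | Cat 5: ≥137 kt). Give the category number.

5

ΔP = 1011 − 866 = 145 hPa.
V ≈ 6.04 × 145^0.664 = 6.04 × 27.24 ≈ 165 kt.
165 kt falls in the Category 5 band.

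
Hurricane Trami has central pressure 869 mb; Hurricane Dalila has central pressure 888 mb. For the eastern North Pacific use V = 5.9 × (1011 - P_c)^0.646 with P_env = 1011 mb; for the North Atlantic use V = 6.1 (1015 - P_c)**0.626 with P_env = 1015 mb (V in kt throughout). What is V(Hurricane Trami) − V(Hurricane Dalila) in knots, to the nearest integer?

18 kt

Hurricane Trami: ΔP = 142; V ≈ 5.9 × 142^0.646 ≈ 144.95 kt.
Hurricane Dalila: ΔP = 127; V ≈ 6.1 × 127^0.626 ≈ 126.56 kt.
Difference ≈ 144.95 − 126.56 = 18.39 → 18 kt.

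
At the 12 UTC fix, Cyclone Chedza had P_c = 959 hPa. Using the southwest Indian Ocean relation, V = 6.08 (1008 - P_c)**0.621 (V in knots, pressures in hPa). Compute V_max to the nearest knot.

68 kt

ΔP = 1008 − 959 = 49 hPa.
49^0.621 ≈ 11.210.
V ≈ 6.08 × 11.210 ≈ 68.2 kt.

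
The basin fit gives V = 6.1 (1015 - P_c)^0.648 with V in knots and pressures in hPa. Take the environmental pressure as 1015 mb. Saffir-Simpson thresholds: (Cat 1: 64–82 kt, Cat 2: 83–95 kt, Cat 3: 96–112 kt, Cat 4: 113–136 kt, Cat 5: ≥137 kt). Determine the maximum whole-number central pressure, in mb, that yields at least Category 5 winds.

Category 5 begins at V = 137 kt.
Required ΔP = (137/6.1)^(1/0.648) = 22.459^1.543 ≈ 121.75 mb.
P_c ≤ 1015 − 121.75 = 893.25, so the highest integer P_c is 893 mb.

893 mb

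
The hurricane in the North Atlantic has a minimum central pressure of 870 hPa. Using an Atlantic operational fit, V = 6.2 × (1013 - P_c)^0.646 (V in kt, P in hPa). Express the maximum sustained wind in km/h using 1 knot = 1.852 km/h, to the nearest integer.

ΔP = 1013 − 870 = 143 hPa.
V ≈ 6.2 × 143^0.646 = 6.2 × 24.680 ≈ 153.017 kt.
153.017 × 1.852 ≈ 283.39 km/h → 283 km/h.

283 km/h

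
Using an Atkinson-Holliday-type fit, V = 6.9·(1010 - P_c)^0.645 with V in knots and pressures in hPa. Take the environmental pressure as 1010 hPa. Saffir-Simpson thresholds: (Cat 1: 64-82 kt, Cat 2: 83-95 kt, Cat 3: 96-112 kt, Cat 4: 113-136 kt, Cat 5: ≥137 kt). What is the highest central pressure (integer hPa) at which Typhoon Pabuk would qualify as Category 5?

Category 5 begins at V = 137 kt.
Required ΔP = (137/6.9)^(1/0.645) = 19.855^1.550 ≈ 102.85 hPa.
P_c ≤ 1010 − 102.85 = 907.15, so the highest integer P_c is 907 hPa.

907 hPa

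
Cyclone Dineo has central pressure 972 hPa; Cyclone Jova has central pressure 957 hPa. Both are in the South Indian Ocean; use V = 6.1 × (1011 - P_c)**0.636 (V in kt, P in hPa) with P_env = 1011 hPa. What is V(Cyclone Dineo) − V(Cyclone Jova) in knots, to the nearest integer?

Cyclone Dineo: ΔP = 39; V ≈ 6.1 × 39^0.636 ≈ 62.70 kt.
Cyclone Jova: ΔP = 54; V ≈ 6.1 × 54^0.636 ≈ 77.11 kt.
Difference ≈ 62.70 − 77.11 = -14.41 → -14 kt.

-14 kt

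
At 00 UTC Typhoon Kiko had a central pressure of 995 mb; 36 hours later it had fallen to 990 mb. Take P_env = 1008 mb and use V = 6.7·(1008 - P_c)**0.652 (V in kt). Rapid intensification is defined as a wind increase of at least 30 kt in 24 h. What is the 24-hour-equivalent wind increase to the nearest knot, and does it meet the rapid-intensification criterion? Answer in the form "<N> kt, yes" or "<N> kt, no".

V₁: ΔP = 13, V ≈ 6.7 × 13^0.652 ≈ 35.68 kt.
V₂: ΔP = 18, V ≈ 6.7 × 18^0.652 ≈ 44.11 kt.
ΔV over 36 h = 8.43 kt → 24 h equivalent = 8.43 × 24/36 ≈ 5.62 kt.
6 kt < 30 kt ⇒ not rapid intensification.

6 kt, no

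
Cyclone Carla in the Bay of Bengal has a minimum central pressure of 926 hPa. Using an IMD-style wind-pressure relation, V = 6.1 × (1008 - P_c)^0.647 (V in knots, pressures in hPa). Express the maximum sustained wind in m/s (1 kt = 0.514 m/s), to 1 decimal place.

ΔP = 1008 − 926 = 82 hPa.
V ≈ 6.1 × 82^0.647 = 6.1 × 17.308 ≈ 105.577 kt.
105.577 × 0.514 ≈ 54.27 m/s → 54.3 m/s.

54.3 m/s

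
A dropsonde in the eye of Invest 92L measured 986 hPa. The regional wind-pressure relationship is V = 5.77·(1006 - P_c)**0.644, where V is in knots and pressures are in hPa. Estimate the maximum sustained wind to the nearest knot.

40 kt

ΔP = 1006 − 986 = 20 hPa.
20^0.644 ≈ 6.884.
V ≈ 5.77 × 6.884 ≈ 39.7 kt.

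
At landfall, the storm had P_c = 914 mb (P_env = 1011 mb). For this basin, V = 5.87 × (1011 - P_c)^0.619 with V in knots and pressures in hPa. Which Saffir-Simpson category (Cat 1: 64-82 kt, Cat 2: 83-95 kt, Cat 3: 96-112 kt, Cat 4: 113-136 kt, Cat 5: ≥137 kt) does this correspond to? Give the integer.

3

ΔP = 1011 − 914 = 97 mb.
V ≈ 5.87 × 97^0.619 = 5.87 × 16.98 ≈ 100 kt.
100 kt falls in the Category 3 band.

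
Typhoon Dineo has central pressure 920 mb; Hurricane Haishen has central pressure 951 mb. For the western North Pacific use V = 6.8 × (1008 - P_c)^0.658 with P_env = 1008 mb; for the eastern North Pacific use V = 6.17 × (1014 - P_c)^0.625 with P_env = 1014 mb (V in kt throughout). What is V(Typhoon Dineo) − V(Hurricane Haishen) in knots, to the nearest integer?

47 kt

Typhoon Dineo: ΔP = 88; V ≈ 6.8 × 88^0.658 ≈ 129.41 kt.
Hurricane Haishen: ΔP = 63; V ≈ 6.17 × 63^0.625 ≈ 82.20 kt.
Difference ≈ 129.41 − 82.20 = 47.21 → 47 kt.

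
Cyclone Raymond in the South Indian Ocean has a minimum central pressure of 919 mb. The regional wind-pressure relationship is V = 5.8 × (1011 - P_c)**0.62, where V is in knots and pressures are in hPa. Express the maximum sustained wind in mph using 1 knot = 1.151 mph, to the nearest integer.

110 mph

ΔP = 1011 − 919 = 92 mb.
V ≈ 5.8 × 92^0.62 = 5.8 × 16.502 ≈ 95.714 kt.
95.714 × 1.151 ≈ 110.17 mph → 110 mph.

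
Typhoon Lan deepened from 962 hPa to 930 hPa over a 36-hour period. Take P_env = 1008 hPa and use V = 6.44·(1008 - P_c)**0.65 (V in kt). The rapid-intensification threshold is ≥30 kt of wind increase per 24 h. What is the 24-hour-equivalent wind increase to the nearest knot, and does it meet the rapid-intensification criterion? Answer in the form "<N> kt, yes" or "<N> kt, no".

V₁: ΔP = 46, V ≈ 6.44 × 46^0.65 ≈ 77.57 kt.
V₂: ΔP = 78, V ≈ 6.44 × 78^0.65 ≈ 109.33 kt.
ΔV over 36 h = 31.76 kt → 24 h equivalent = 31.76 × 24/36 ≈ 21.17 kt.
21 kt < 30 kt ⇒ not rapid intensification.

21 kt, no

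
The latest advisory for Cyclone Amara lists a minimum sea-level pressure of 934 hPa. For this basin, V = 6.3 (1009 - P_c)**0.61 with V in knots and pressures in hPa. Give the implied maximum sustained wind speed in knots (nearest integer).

ΔP = 1009 − 934 = 75 hPa.
75^0.61 ≈ 13.925.
V ≈ 6.3 × 13.925 ≈ 87.7 kt.

88 kt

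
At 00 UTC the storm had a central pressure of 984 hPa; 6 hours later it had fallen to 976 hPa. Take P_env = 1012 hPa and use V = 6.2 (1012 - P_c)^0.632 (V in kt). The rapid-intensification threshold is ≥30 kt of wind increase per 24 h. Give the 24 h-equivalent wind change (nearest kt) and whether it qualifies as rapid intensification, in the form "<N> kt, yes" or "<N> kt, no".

V₁: ΔP = 28, V ≈ 6.2 × 28^0.632 ≈ 50.93 kt.
V₂: ΔP = 36, V ≈ 6.2 × 36^0.632 ≈ 59.70 kt.
ΔV over 6 h = 8.77 kt → 24 h equivalent = 8.77 × 24/6 ≈ 35.08 kt.
35 kt ≥ 30 kt ⇒ rapid intensification.

35 kt, yes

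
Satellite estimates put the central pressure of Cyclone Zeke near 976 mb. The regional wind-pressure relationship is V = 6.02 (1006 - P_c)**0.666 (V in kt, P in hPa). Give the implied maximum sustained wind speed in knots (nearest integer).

58 kt

ΔP = 1006 − 976 = 30 mb.
30^0.666 ≈ 9.633.
V ≈ 6.02 × 9.633 ≈ 58.0 kt.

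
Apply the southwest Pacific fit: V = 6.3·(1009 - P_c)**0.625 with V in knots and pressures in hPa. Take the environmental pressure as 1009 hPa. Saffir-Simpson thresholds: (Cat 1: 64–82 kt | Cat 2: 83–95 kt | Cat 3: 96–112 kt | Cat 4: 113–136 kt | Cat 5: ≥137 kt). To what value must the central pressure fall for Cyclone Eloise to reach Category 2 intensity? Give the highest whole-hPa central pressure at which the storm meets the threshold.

Category 2 begins at V = 83 kt.
Required ΔP = (83/6.3)^(1/0.625) = 13.175^1.600 ≈ 61.88 hPa.
P_c ≤ 1009 − 61.88 = 947.12, so the highest integer P_c is 947 hPa.

947 hPa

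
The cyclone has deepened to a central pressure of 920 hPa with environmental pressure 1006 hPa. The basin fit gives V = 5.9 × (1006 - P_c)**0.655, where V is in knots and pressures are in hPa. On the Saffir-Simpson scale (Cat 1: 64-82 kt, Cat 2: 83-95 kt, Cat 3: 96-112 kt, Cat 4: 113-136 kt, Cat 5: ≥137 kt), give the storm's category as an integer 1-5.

3

ΔP = 1006 − 920 = 86 hPa.
V ≈ 5.9 × 86^0.655 = 5.9 × 18.50 ≈ 109 kt.
109 kt falls in the Category 3 band.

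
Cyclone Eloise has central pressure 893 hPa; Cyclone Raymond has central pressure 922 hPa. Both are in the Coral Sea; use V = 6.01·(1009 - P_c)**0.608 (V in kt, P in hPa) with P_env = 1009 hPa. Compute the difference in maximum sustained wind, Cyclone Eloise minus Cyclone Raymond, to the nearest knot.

17 kt

Cyclone Eloise: ΔP = 116; V ≈ 6.01 × 116^0.608 ≈ 108.16 kt.
Cyclone Raymond: ΔP = 87; V ≈ 6.01 × 87^0.608 ≈ 90.80 kt.
Difference ≈ 108.16 − 90.80 = 17.36 → 17 kt.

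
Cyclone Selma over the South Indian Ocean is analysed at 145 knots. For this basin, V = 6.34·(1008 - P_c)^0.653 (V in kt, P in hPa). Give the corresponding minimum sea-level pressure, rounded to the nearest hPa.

887 hPa

ΔP = (V / 6.34)^(1/0.653) = (145/6.34)^1.531.
145/6.34 = 22.871; 22.871^1.531 ≈ 120.67 hPa.
P_c = 1008 − 120.67 = 887.33 ≈ 887 hPa.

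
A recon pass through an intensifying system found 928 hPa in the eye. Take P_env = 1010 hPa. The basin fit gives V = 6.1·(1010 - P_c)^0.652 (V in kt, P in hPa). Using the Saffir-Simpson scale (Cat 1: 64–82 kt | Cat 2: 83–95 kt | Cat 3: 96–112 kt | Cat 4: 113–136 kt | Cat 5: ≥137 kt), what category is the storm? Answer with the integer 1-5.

ΔP = 1010 − 928 = 82 hPa.
V ≈ 6.1 × 82^0.652 = 6.1 × 17.69 ≈ 108 kt.
108 kt falls in the Category 3 band.

3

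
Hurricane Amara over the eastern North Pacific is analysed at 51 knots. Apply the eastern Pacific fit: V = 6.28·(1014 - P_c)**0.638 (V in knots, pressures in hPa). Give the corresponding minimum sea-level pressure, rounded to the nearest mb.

ΔP = (V / 6.28)^(1/0.638) = (51/6.28)^1.567.
51/6.28 = 8.121; 8.121^1.567 ≈ 26.65 mb.
P_c = 1014 − 26.65 = 987.35 ≈ 987 mb.

987 mb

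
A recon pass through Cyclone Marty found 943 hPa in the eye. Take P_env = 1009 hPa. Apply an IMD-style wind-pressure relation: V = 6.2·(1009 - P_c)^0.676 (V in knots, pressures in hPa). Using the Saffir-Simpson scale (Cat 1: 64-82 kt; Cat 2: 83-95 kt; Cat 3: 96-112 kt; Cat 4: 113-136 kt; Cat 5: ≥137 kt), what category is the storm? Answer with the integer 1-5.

3

ΔP = 1009 − 943 = 66 hPa.
V ≈ 6.2 × 66^0.676 = 6.2 × 16.98 ≈ 105 kt.
105 kt falls in the Category 3 band.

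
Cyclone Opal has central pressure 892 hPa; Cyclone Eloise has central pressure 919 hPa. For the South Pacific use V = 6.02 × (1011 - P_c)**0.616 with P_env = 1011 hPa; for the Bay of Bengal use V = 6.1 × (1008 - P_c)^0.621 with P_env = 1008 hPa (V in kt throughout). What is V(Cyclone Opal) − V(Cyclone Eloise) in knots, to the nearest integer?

Cyclone Opal: ΔP = 119; V ≈ 6.02 × 119^0.616 ≈ 114.32 kt.
Cyclone Eloise: ΔP = 89; V ≈ 6.1 × 89^0.621 ≈ 99.06 kt.
Difference ≈ 114.32 − 99.06 = 15.26 → 15 kt.

15 kt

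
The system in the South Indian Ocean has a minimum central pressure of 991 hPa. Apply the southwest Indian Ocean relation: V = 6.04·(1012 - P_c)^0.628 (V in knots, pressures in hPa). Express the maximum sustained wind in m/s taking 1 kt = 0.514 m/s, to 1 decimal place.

ΔP = 1012 − 991 = 21 hPa.
V ≈ 6.04 × 21^0.628 = 6.04 × 6.766 ≈ 40.869 kt.
40.869 × 0.514 ≈ 21.01 m/s → 21.0 m/s.

21.0 m/s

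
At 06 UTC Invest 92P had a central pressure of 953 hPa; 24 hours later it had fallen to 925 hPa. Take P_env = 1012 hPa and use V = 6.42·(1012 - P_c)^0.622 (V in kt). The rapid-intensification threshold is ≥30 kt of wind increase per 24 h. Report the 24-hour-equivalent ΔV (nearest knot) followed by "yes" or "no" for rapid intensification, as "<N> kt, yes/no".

22 kt, no

V₁: ΔP = 59, V ≈ 6.42 × 59^0.622 ≈ 81.10 kt.
V₂: ΔP = 87, V ≈ 6.42 × 87^0.622 ≈ 103.26 kt.
ΔV over 24 h = 22.16 kt → 24 h equivalent = 22.16 × 24/24 ≈ 22.16 kt.
22 kt < 30 kt ⇒ not rapid intensification.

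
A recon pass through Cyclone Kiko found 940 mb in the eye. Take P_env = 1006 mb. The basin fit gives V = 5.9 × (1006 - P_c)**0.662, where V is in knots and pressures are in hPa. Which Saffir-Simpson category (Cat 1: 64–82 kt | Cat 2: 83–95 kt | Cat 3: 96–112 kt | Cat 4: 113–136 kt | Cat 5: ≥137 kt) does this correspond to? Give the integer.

ΔP = 1006 − 940 = 66 mb.
V ≈ 5.9 × 66^0.662 = 5.9 × 16.02 ≈ 94 kt.
94 kt falls in the Category 2 band.

2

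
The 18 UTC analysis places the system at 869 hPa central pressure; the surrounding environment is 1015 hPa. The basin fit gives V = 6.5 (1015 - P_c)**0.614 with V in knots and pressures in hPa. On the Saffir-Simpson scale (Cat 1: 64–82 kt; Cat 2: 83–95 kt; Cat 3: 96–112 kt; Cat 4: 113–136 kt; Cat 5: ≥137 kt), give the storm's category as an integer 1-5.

ΔP = 1015 − 869 = 146 hPa.
V ≈ 6.5 × 146^0.614 = 6.5 × 21.33 ≈ 139 kt.
139 kt falls in the Category 5 band.

5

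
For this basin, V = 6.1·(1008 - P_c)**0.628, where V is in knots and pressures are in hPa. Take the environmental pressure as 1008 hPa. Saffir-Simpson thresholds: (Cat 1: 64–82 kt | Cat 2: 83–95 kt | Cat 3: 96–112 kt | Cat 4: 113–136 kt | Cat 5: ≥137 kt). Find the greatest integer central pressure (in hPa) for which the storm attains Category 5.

Category 5 begins at V = 137 kt.
Required ΔP = (137/6.1)^(1/0.628) = 22.459^1.592 ≈ 141.87 hPa.
P_c ≤ 1008 − 141.87 = 866.13, so the highest integer P_c is 866 hPa.

866 hPa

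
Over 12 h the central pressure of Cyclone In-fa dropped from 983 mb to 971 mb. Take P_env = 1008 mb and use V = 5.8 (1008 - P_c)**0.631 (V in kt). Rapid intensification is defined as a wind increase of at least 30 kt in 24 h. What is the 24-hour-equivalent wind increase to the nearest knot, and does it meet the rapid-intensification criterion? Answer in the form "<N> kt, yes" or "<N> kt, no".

25 kt, no

V₁: ΔP = 25, V ≈ 5.8 × 25^0.631 ≈ 44.21 kt.
V₂: ΔP = 37, V ≈ 5.8 × 37^0.631 ≈ 56.62 kt.
ΔV over 12 h = 12.41 kt → 24 h equivalent = 12.41 × 24/12 ≈ 24.82 kt.
25 kt < 30 kt ⇒ not rapid intensification.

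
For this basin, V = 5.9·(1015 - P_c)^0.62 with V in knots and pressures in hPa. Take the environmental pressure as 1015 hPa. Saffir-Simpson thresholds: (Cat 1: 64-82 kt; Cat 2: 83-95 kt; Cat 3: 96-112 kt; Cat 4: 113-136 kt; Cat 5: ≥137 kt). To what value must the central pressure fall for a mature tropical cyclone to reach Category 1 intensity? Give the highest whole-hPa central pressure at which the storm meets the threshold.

968 hPa

Category 1 begins at V = 64 kt.
Required ΔP = (64/5.9)^(1/0.62) = 10.847^1.613 ≈ 46.76 hPa.
P_c ≤ 1015 − 46.76 = 968.24, so the highest integer P_c is 968 hPa.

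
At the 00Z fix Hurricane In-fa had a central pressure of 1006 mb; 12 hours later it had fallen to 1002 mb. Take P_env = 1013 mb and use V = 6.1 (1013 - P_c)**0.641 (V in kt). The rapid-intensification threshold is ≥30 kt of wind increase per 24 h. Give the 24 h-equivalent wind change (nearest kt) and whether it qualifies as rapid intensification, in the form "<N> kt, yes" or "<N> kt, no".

14 kt, no

V₁: ΔP = 7, V ≈ 6.1 × 7^0.641 ≈ 21.23 kt.
V₂: ΔP = 11, V ≈ 6.1 × 11^0.641 ≈ 28.37 kt.
ΔV over 12 h = 7.14 kt → 24 h equivalent = 7.14 × 24/12 ≈ 14.28 kt.
14 kt < 30 kt ⇒ not rapid intensification.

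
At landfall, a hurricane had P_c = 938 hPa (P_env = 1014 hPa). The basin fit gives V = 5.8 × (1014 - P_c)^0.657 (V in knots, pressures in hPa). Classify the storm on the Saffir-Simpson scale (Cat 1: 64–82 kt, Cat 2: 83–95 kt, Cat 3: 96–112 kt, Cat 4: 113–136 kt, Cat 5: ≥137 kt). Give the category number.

3

ΔP = 1014 − 938 = 76 hPa.
V ≈ 5.8 × 76^0.657 = 5.8 × 17.21 ≈ 100 kt.
100 kt falls in the Category 3 band.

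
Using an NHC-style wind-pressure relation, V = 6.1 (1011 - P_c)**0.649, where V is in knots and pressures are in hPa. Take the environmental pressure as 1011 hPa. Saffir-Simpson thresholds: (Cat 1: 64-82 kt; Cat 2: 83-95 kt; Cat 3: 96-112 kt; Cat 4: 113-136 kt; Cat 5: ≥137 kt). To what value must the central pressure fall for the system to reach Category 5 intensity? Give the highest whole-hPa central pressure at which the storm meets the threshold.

Category 5 begins at V = 137 kt.
Required ΔP = (137/6.1)^(1/0.649) = 22.459^1.541 ≈ 120.86 hPa.
P_c ≤ 1011 − 120.86 = 890.14, so the highest integer P_c is 890 hPa.

890 hPa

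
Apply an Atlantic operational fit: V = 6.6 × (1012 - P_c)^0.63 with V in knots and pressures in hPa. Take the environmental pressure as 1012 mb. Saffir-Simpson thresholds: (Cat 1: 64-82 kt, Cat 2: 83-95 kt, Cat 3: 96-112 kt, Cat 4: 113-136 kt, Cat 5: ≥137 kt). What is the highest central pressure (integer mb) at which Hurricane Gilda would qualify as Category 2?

Category 2 begins at V = 83 kt.
Required ΔP = (83/6.6)^(1/0.63) = 12.576^1.587 ≈ 55.63 mb.
P_c ≤ 1012 − 55.63 = 956.37, so the highest integer P_c is 956 mb.

956 mb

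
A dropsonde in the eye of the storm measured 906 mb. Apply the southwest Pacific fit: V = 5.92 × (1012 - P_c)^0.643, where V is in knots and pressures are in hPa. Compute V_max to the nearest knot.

119 kt

ΔP = 1012 − 906 = 106 mb.
106^0.643 ≈ 20.057.
V ≈ 5.92 × 20.057 ≈ 118.7 kt.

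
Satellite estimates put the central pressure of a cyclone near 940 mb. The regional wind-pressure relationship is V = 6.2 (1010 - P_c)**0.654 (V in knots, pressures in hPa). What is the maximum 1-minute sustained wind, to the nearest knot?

ΔP = 1010 − 940 = 70 mb.
70^0.654 ≈ 16.095.
V ≈ 6.2 × 16.095 ≈ 99.8 kt.

100 kt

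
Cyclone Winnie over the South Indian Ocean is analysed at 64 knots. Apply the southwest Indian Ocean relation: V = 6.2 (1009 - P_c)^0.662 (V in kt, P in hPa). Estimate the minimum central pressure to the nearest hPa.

975 hPa

ΔP = (V / 6.2)^(1/0.662) = (64/6.2)^1.511.
64/6.2 = 10.323; 10.323^1.511 ≈ 33.99 hPa.
P_c = 1009 − 33.99 = 975.01 ≈ 975 hPa.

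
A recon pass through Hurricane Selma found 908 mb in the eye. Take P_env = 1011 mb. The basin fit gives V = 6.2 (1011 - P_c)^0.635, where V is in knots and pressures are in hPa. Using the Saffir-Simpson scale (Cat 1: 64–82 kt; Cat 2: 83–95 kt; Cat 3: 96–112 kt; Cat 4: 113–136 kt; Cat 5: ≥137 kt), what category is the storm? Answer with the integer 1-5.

4

ΔP = 1011 − 908 = 103 mb.
V ≈ 6.2 × 103^0.635 = 6.2 × 18.97 ≈ 118 kt.
118 kt falls in the Category 4 band.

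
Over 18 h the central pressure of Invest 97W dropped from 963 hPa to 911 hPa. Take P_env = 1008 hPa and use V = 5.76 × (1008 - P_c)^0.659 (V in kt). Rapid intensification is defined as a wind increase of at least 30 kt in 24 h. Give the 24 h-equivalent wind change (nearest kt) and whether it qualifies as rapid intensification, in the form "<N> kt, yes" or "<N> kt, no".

V₁: ΔP = 45, V ≈ 5.76 × 45^0.659 ≈ 70.78 kt.
V₂: ΔP = 97, V ≈ 5.76 × 97^0.659 ≈ 117.41 kt.
ΔV over 18 h = 46.63 kt → 24 h equivalent = 46.63 × 24/18 ≈ 62.17 kt.
62 kt ≥ 30 kt ⇒ rapid intensification.

62 kt, yes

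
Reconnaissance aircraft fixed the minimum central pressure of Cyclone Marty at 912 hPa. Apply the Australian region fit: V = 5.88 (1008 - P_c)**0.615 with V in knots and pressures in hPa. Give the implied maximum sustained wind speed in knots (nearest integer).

ΔP = 1008 − 912 = 96 hPa.
96^0.615 ≈ 16.561.
V ≈ 5.88 × 16.561 ≈ 97.4 kt.

97 kt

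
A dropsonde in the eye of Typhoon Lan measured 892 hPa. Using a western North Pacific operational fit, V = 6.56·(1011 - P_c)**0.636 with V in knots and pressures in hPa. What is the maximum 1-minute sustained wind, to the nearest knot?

ΔP = 1011 − 892 = 119 hPa.
119^0.636 ≈ 20.895.
V ≈ 6.56 × 20.895 ≈ 137.1 kt.

137 kt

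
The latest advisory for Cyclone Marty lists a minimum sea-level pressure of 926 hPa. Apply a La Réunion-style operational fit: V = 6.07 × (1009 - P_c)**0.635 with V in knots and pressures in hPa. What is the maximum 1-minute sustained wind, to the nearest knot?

ΔP = 1009 − 926 = 83 hPa.
83^0.635 ≈ 16.543.
V ≈ 6.07 × 16.543 ≈ 100.4 kt.

100 kt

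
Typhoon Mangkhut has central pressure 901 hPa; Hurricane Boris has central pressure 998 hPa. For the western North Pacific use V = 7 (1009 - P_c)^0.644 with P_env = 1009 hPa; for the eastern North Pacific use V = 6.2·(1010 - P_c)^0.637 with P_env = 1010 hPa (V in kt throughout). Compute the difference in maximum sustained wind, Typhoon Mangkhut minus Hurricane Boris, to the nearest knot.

Typhoon Mangkhut: ΔP = 108; V ≈ 7 × 108^0.644 ≈ 142.77 kt.
Hurricane Boris: ΔP = 12; V ≈ 6.2 × 12^0.637 ≈ 30.19 kt.
Difference ≈ 142.77 − 30.19 = 112.58 → 113 kt.

113 kt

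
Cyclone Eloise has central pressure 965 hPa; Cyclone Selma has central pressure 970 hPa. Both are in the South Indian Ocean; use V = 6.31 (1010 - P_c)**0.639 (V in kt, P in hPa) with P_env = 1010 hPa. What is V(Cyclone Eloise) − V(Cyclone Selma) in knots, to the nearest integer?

Cyclone Eloise: ΔP = 45; V ≈ 6.31 × 45^0.639 ≈ 71.85 kt.
Cyclone Selma: ΔP = 40; V ≈ 6.31 × 40^0.639 ≈ 66.64 kt.
Difference ≈ 71.85 − 66.64 = 5.21 → 5 kt.

5 kt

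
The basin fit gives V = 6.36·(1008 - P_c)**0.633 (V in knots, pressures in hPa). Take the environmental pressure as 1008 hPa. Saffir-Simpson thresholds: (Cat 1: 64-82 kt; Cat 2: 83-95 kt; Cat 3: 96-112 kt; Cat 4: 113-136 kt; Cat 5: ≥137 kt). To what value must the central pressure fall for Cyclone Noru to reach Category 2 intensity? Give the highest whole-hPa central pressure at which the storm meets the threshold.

Category 2 begins at V = 83 kt.
Required ΔP = (83/6.36)^(1/0.633) = 13.050^1.580 ≈ 57.87 hPa.
P_c ≤ 1008 − 57.87 = 950.13, so the highest integer P_c is 950 hPa.

950 hPa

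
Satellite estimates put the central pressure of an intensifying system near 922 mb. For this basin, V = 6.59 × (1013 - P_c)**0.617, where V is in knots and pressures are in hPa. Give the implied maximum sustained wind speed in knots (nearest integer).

ΔP = 1013 − 922 = 91 mb.
91^0.617 ≈ 16.171.
V ≈ 6.59 × 16.171 ≈ 106.6 kt.

107 kt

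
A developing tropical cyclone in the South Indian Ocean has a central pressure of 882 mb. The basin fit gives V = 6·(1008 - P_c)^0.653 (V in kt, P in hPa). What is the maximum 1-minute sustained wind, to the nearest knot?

ΔP = 1008 − 882 = 126 mb.
126^0.653 ≈ 23.526.
V ≈ 6 × 23.526 ≈ 141.2 kt.

141 kt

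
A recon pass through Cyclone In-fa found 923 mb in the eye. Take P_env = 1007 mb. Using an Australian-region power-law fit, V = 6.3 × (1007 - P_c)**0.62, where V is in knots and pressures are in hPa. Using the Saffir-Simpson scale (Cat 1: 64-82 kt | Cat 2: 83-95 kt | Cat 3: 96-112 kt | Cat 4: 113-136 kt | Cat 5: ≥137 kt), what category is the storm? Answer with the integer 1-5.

3

ΔP = 1007 − 923 = 84 mb.
V ≈ 6.3 × 84^0.62 = 6.3 × 15.60 ≈ 98 kt.
98 kt falls in the Category 3 band.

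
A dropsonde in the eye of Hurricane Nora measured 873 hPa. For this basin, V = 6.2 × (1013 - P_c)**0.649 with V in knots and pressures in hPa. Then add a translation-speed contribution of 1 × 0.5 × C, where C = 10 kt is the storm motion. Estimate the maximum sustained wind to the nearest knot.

158 kt

ΔP = 1013 − 873 = 140 hPa.
140^0.649 ≈ 24.708.
V ≈ 6.2 × 24.708 ≈ 153.2 kt.
Translation term: 1 × 0.5 × 10 = 5 kt.
Corrected V ≈ 158.2 kt → 158 kt.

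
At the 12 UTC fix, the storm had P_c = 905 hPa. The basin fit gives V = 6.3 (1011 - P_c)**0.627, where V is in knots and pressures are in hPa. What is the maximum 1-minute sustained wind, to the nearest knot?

ΔP = 1011 − 905 = 106 hPa.
106^0.627 ≈ 18.615.
V ≈ 6.3 × 18.615 ≈ 117.3 kt.

117 kt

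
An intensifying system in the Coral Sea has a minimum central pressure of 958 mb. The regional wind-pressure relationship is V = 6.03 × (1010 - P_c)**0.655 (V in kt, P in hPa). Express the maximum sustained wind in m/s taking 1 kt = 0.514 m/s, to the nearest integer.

41 m/s

ΔP = 1010 − 958 = 52 mb.
V ≈ 6.03 × 52^0.655 = 6.03 × 13.304 ≈ 80.223 kt.
80.223 × 0.514 ≈ 41.23 m/s → 41 m/s.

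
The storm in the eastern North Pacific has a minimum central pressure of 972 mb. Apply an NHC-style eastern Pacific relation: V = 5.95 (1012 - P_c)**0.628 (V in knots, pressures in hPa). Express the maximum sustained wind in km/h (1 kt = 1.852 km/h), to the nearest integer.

ΔP = 1012 − 972 = 40 mb.
V ≈ 5.95 × 40^0.628 = 5.95 × 10.141 ≈ 60.341 kt.
60.341 × 1.852 ≈ 111.75 km/h → 112 km/h.

112 km/h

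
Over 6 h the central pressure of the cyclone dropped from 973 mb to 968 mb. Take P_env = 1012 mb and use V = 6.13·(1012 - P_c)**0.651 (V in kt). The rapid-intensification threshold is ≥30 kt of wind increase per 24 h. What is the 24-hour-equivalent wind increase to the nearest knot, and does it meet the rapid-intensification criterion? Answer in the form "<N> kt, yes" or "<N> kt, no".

V₁: ΔP = 39, V ≈ 6.13 × 39^0.651 ≈ 66.56 kt.
V₂: ΔP = 44, V ≈ 6.13 × 44^0.651 ≈ 72.00 kt.
ΔV over 6 h = 5.44 kt → 24 h equivalent = 5.44 × 24/6 ≈ 21.76 kt.
22 kt < 30 kt ⇒ not rapid intensification.

22 kt, no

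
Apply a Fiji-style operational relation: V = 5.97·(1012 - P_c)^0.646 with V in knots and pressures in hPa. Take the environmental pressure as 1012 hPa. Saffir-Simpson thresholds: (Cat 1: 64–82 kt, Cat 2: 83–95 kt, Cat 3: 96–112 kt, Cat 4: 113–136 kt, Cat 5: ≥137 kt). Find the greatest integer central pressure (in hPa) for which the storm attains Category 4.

Category 4 begins at V = 113 kt.
Required ΔP = (113/5.97)^(1/0.646) = 18.928^1.548 ≈ 94.83 hPa.
P_c ≤ 1012 − 94.83 = 917.17, so the highest integer P_c is 917 hPa.

917 hPa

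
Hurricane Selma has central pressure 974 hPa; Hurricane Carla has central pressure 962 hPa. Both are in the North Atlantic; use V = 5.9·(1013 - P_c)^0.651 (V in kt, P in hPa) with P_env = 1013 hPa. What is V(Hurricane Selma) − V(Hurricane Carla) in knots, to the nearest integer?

-12 kt

Hurricane Selma: ΔP = 39; V ≈ 5.9 × 39^0.651 ≈ 64.07 kt.
Hurricane Carla: ΔP = 51; V ≈ 5.9 × 51^0.651 ≈ 76.29 kt.
Difference ≈ 64.07 − 76.29 = -12.22 → -12 kt.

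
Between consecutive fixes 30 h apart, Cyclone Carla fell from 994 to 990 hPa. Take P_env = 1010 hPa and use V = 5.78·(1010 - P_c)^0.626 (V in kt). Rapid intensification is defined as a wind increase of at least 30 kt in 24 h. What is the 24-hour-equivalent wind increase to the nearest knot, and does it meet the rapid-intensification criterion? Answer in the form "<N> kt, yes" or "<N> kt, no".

V₁: ΔP = 16, V ≈ 5.78 × 16^0.626 ≈ 32.79 kt.
V₂: ΔP = 20, V ≈ 5.78 × 20^0.626 ≈ 37.70 kt.
ΔV over 30 h = 4.91 kt → 24 h equivalent = 4.91 × 24/30 ≈ 3.93 kt.
4 kt < 30 kt ⇒ not rapid intensification.

4 kt, no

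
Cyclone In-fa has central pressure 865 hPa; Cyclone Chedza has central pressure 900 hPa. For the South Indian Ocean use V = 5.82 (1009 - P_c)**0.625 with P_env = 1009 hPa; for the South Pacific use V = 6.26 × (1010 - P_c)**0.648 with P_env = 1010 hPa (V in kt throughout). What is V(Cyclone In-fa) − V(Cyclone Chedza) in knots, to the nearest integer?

-2 kt

Cyclone In-fa: ΔP = 144; V ≈ 5.82 × 144^0.625 ≈ 129.99 kt.
Cyclone Chedza: ΔP = 110; V ≈ 6.26 × 110^0.648 ≈ 131.64 kt.
Difference ≈ 129.99 − 131.64 = -1.65 → -2 kt.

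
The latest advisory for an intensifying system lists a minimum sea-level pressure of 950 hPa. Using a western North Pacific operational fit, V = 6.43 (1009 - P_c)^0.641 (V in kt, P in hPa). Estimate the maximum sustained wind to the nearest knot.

88 kt

ΔP = 1009 − 950 = 59 hPa.
59^0.641 ≈ 13.649.
V ≈ 6.43 × 13.649 ≈ 87.8 kt.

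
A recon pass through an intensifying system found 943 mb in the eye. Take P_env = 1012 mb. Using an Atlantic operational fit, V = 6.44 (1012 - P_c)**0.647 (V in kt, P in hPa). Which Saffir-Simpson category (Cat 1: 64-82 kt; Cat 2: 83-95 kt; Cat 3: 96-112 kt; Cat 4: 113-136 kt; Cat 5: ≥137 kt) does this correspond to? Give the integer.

ΔP = 1012 − 943 = 69 mb.
V ≈ 6.44 × 69^0.647 = 6.44 × 15.48 ≈ 100 kt.
100 kt falls in the Category 3 band.

3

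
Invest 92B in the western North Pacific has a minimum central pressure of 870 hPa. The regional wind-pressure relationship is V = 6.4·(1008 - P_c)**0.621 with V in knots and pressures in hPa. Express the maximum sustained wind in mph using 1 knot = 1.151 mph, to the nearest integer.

ΔP = 1008 − 870 = 138 hPa.
V ≈ 6.4 × 138^0.621 = 6.4 × 21.324 ≈ 136.472 kt.
136.472 × 1.151 ≈ 157.08 mph → 157 mph.

157 mph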